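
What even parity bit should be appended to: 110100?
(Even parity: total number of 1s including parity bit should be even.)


Number of 1s in data: 3
Parity bit: 1

1


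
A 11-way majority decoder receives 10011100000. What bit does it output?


Ones: 4 out of 11
Threshold: 6

0 (4/11 voted 1)


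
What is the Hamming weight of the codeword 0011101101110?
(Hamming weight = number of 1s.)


Counting 1s in 0011101101110

8


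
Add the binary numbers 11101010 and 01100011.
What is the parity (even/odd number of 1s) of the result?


11101010 = 234
01100011 = 99
Sum = 333 = 101001101
1s count = 5

odd parity (5 ones in 101001101)


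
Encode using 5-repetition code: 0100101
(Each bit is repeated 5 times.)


Each bit -> 5 copies

00000111110000000000111110000011111


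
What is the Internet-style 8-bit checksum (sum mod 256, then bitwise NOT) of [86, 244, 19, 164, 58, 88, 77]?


Sum = 736 mod 256 = 224
Complement = 31

31


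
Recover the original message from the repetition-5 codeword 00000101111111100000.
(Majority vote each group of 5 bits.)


Groups: 00000, 10111, 11111, 00000
Majority votes: 0110

0110


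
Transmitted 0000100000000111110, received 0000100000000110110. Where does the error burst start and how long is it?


XOR: 0000000000000001000

Burst at position 15, length 1


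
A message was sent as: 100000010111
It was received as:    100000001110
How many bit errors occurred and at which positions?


XOR: 000000011001

3 error(s) at position(s): 7, 8, 11


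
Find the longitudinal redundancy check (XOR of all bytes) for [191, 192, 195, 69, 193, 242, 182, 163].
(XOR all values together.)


XOR chain: 191 ^ 192 ^ 195 ^ 69 ^ 193 ^ 242 ^ 182 ^ 163 = 223

223


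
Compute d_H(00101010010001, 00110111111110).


XOR: 00011101101111
Count of 1s: 9

9


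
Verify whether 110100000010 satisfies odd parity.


Number of 1s: 4

No, parity error (4 ones)


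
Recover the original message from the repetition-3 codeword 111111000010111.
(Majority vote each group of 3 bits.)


Groups: 111, 111, 000, 010, 111
Majority votes: 11001

11001


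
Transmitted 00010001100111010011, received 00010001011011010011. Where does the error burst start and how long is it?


XOR: 00000000111100000000

Burst at position 8, length 4


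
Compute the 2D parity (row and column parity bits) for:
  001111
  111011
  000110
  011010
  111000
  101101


Row parities: 010110
Column parities: 111101

Row P: 010110, Col P: 111101, Corner: 1


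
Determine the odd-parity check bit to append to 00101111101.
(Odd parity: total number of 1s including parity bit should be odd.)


Number of 1s in data: 7
Parity bit: 0

0


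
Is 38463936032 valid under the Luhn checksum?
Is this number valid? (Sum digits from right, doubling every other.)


Luhn sum = 43
43 mod 10 = 3

Invalid (Luhn sum mod 10 = 3)


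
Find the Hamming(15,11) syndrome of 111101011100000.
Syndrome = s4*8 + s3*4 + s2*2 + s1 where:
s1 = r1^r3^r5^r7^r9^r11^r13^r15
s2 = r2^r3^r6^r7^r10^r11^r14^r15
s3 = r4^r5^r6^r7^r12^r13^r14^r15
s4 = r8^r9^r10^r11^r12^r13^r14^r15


s1=1, s2=0, s3=0, s4=1

Syndrome = 9 (error at position 9)


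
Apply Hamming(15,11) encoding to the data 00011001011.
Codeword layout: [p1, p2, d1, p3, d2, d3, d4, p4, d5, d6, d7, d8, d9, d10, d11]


Parity bits: p1=1, p2=1, p3=0, p4=0

110000101001011


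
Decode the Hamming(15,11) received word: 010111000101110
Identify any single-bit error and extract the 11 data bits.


Syndrome = 0: no error detected

Data: 01100101110 (no errors)


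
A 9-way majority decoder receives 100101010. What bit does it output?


Ones: 4 out of 9
Threshold: 5

0 (4/9 voted 1)


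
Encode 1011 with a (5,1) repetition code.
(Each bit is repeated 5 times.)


Each bit -> 5 copies

11111000001111111111


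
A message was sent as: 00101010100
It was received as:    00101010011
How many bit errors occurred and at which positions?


XOR: 00000000111

3 error(s) at position(s): 8, 9, 10


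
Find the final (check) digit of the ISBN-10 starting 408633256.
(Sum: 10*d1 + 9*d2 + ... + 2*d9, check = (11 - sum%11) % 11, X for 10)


Weighted sum: 214
214 mod 11 = 5

Check digit: 6


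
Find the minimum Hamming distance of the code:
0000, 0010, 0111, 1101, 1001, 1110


Comparing all pairs, minimum distance: 1
Can detect 0 errors, correct 0 errors

1


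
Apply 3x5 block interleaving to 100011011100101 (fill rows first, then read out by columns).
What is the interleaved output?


Matrix:
  10001
  10111
  00101
Read columns: 110000011010111

110000011010111


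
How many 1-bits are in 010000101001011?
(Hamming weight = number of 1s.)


Counting 1s in 010000101001011

6


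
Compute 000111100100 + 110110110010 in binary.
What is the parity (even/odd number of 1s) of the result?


000111100100 = 484
110110110010 = 3506
Sum = 3990 = 111110010110
1s count = 8

even parity (8 ones in 111110010110)


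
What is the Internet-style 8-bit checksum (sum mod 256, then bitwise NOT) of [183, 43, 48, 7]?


Sum = 281 mod 256 = 25
Complement = 230

230


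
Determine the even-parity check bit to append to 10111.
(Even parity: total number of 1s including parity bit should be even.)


Number of 1s in data: 4
Parity bit: 0

0


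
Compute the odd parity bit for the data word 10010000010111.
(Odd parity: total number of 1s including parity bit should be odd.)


Number of 1s in data: 6
Parity bit: 1

1


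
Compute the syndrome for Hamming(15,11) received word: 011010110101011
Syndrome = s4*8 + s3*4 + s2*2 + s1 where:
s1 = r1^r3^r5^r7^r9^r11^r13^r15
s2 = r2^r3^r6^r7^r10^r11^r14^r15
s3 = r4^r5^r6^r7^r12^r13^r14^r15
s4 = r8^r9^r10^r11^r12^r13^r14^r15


s1=0, s2=0, s3=1, s4=1

Syndrome = 12 (error at position 12)


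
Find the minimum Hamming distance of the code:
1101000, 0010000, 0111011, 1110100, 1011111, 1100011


Comparing all pairs, minimum distance: 3
Can detect 2 errors, correct 1 errors

3


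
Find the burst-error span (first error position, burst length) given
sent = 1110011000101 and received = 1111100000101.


XOR: 0001111000000

Burst at position 3, length 4


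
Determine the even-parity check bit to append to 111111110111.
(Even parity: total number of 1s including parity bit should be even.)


Number of 1s in data: 11
Parity bit: 1

1


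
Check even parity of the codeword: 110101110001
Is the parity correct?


Number of 1s: 7

No, parity error (7 ones)


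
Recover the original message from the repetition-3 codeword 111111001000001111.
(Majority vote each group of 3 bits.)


Groups: 111, 111, 001, 000, 001, 111
Majority votes: 110001

110001


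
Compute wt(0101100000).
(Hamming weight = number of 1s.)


Counting 1s in 0101100000

3


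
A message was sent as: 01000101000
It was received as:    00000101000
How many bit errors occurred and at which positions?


XOR: 01000000000

1 error(s) at position(s): 1


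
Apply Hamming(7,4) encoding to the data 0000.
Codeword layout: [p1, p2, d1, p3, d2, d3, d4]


Parity bits: p1=0, p2=0, p3=0

0000000


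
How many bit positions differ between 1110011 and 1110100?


XOR: 0000111
Count of 1s: 3

3


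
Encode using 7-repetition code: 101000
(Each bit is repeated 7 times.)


Each bit -> 7 copies

111111100000001111111000000000000000000000


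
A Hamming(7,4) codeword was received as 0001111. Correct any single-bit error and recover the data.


Syndrome = 0: no error detected

Data: 0111 (no errors)


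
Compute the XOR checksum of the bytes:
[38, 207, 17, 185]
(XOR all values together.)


XOR chain: 38 ^ 207 ^ 17 ^ 185 = 65

65


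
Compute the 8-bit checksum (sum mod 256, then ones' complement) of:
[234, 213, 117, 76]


Sum = 640 mod 256 = 128
Complement = 127

127


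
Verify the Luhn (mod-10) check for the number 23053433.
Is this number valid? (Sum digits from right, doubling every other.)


Luhn sum = 31
31 mod 10 = 1

Invalid (Luhn sum mod 10 = 1)


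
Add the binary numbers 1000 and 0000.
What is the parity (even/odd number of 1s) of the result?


1000 = 8
0000 = 0
Sum = 8 = 1000
1s count = 1

odd parity (1 ones in 1000)


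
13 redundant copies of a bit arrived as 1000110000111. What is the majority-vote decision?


Ones: 6 out of 13
Threshold: 7

0 (6/13 voted 1)


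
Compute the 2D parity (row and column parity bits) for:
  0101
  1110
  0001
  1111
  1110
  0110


Row parities: 011010
Column parities: 1101

Row P: 011010, Col P: 1101, Corner: 1


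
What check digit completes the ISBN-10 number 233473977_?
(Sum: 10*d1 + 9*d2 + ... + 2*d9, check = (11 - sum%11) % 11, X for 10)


Weighted sum: 227
227 mod 11 = 7

Check digit: 4


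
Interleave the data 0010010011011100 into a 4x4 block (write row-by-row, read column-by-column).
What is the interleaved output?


Matrix:
  0010
  0100
  1101
  1100
Read columns: 0011011110000010

0011011110000010


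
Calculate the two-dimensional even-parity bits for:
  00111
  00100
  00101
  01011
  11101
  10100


Row parities: 110100
Column parities: 00100

Row P: 110100, Col P: 00100, Corner: 1


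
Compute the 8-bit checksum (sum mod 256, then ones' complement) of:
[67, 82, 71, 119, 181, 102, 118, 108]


Sum = 848 mod 256 = 80
Complement = 175

175


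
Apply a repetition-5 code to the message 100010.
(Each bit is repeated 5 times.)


Each bit -> 5 copies

111110000000000000001111100000


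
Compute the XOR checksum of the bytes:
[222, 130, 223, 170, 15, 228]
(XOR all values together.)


XOR chain: 222 ^ 130 ^ 223 ^ 170 ^ 15 ^ 228 = 194

194


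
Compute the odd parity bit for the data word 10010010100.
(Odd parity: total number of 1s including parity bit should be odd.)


Number of 1s in data: 4
Parity bit: 1

1


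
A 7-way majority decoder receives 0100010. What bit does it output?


Ones: 2 out of 7
Threshold: 4

0 (2/7 voted 1)


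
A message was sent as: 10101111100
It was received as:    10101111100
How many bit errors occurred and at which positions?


XOR: 00000000000

0 errors (received matches sent)


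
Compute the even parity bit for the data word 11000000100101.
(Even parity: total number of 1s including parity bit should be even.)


Number of 1s in data: 5
Parity bit: 1

1


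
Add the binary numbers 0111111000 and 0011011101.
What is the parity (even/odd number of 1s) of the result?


0111111000 = 504
0011011101 = 221
Sum = 725 = 1011010101
1s count = 6

even parity (6 ones in 1011010101)


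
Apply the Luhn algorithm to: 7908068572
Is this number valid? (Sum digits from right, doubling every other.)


Luhn sum = 47
47 mod 10 = 7

Invalid (Luhn sum mod 10 = 7)


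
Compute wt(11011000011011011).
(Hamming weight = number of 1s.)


Counting 1s in 11011000011011011

10


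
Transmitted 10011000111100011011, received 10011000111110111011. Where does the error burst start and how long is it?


XOR: 00000000000010100000

Burst at position 12, length 3


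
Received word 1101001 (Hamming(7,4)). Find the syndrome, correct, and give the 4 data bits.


Syndrome = 0: no error detected

Data: 0001 (no errors)


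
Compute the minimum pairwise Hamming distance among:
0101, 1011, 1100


Comparing all pairs, minimum distance: 2
Can detect 1 errors, correct 0 errors

2


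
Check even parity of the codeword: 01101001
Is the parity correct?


Number of 1s: 4

Yes, parity is correct (4 ones)


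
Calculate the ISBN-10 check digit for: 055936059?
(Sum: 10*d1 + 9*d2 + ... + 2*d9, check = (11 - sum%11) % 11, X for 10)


Weighted sum: 229
229 mod 11 = 9

Check digit: 2


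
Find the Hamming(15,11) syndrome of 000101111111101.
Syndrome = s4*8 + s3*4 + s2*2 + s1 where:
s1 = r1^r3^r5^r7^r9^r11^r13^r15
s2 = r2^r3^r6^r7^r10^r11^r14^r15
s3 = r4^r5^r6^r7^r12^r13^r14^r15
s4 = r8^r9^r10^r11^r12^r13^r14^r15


s1=1, s2=1, s3=0, s4=1

Syndrome = 11 (error at position 11)


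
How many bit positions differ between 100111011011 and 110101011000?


XOR: 010010000011
Count of 1s: 4

4


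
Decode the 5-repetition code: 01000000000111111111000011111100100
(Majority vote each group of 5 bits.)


Groups: 01000, 00000, 01111, 11111, 00001, 11111, 00100
Majority votes: 0011010

0011010


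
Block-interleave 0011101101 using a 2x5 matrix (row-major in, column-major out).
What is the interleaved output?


Matrix:
  00111
  01101
Read columns: 0001111011

0001111011


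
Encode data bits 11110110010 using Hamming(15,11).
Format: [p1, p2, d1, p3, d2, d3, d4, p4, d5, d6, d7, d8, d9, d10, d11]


Parity bits: p1=0, p2=0, p3=0, p4=1

001011110110010


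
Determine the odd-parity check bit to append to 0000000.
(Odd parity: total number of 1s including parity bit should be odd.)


Number of 1s in data: 0
Parity bit: 1

1


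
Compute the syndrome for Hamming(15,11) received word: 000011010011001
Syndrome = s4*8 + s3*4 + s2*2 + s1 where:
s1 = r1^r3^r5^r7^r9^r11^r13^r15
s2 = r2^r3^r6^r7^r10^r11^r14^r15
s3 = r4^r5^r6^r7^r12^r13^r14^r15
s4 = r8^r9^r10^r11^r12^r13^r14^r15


s1=1, s2=1, s3=0, s4=0

Syndrome = 3 (error at position 3)


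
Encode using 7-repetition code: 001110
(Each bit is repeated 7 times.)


Each bit -> 7 copies

000000000000001111111111111111111110000000


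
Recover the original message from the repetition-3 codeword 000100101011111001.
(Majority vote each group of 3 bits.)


Groups: 000, 100, 101, 011, 111, 001
Majority votes: 001110

001110


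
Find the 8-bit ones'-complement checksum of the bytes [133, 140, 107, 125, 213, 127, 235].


Sum = 1080 mod 256 = 56
Complement = 199

199


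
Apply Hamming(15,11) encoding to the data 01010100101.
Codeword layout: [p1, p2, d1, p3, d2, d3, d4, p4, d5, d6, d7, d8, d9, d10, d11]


Parity bits: p1=0, p2=1, p3=0, p4=1

010010110100101


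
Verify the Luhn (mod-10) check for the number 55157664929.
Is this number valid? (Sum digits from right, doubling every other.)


Luhn sum = 54
54 mod 10 = 4

Invalid (Luhn sum mod 10 = 4)


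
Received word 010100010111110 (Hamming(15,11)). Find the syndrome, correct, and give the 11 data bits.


Syndrome = 0: no error detected

Data: 00000111110 (no errors)


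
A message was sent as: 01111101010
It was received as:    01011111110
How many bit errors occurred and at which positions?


XOR: 00100010100

3 error(s) at position(s): 2, 6, 8


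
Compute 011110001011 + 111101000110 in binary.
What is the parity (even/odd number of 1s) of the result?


011110001011 = 1931
111101000110 = 3910
Sum = 5841 = 1011011010001
1s count = 7

odd parity (7 ones in 1011011010001)


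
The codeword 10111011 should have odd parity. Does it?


Number of 1s: 6

No, parity error (6 ones)


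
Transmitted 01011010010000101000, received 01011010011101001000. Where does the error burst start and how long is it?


XOR: 00000000001101100000

Burst at position 10, length 5


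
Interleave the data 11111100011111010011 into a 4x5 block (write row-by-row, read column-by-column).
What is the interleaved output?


Matrix:
  11111
  10001
  11110
  10011
Read columns: 11111010101010111101

11111010101010111101


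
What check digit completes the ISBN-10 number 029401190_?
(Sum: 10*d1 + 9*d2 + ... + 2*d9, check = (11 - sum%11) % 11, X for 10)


Weighted sum: 154
154 mod 11 = 0

Check digit: 0


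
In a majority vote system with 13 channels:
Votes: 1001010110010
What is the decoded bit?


Ones: 6 out of 13
Threshold: 7

0 (6/13 voted 1)


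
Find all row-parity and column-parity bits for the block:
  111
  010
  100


Row parities: 111
Column parities: 001

Row P: 111, Col P: 001, Corner: 1


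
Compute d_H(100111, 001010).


XOR: 101101
Count of 1s: 4

4


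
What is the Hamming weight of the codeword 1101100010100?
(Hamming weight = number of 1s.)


Counting 1s in 1101100010100

6


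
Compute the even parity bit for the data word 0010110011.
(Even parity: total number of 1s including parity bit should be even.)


Number of 1s in data: 5
Parity bit: 1

1


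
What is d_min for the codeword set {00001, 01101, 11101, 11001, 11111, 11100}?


Comparing all pairs, minimum distance: 1
Can detect 0 errors, correct 0 errors

1


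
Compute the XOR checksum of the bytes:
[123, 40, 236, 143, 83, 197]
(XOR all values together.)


XOR chain: 123 ^ 40 ^ 236 ^ 143 ^ 83 ^ 197 = 166

166


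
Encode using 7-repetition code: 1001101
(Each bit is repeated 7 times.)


Each bit -> 7 copies

1111111000000000000001111111111111100000001111111


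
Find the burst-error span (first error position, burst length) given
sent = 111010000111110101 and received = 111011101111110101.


XOR: 000001101000000000

Burst at position 5, length 4


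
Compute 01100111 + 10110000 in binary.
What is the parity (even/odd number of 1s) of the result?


01100111 = 103
10110000 = 176
Sum = 279 = 100010111
1s count = 5

odd parity (5 ones in 100010111)


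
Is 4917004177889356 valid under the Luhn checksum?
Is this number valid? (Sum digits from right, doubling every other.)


Luhn sum = 81
81 mod 10 = 1

Invalid (Luhn sum mod 10 = 1)


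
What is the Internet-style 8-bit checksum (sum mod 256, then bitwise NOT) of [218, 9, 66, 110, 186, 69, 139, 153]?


Sum = 950 mod 256 = 182
Complement = 73

73


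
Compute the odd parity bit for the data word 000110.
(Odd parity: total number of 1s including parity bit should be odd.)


Number of 1s in data: 2
Parity bit: 1

1


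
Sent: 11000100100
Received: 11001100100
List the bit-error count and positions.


XOR: 00001000000

1 error(s) at position(s): 4


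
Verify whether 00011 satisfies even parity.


Number of 1s: 2

Yes, parity is correct (2 ones)


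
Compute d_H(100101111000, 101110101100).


XOR: 001011010100
Count of 1s: 5

5


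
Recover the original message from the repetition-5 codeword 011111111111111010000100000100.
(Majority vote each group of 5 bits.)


Groups: 01111, 11111, 11111, 01000, 01000, 00100
Majority votes: 111000

111000


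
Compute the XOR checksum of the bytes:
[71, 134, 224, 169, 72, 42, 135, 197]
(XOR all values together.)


XOR chain: 71 ^ 134 ^ 224 ^ 169 ^ 72 ^ 42 ^ 135 ^ 197 = 168

168


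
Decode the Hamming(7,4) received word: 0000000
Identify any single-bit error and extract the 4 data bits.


Syndrome = 0: no error detected

Data: 0000 (no errors)


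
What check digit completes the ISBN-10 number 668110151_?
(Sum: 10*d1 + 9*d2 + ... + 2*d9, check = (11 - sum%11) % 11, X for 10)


Weighted sum: 212
212 mod 11 = 3

Check digit: 8


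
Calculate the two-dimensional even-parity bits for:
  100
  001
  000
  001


Row parities: 1101
Column parities: 100

Row P: 1101, Col P: 100, Corner: 1


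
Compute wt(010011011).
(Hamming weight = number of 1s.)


Counting 1s in 010011011

5


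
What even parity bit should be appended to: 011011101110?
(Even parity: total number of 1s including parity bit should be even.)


Number of 1s in data: 8
Parity bit: 0

0


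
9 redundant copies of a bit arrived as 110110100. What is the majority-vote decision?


Ones: 5 out of 9
Threshold: 5

1 (5/9 voted 1)


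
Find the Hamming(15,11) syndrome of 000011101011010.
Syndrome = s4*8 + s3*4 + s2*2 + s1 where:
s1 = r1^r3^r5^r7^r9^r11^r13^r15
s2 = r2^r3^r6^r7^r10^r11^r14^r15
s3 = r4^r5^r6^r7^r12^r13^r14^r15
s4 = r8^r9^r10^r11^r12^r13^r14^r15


s1=0, s2=0, s3=1, s4=0

Syndrome = 4 (error at position 4)


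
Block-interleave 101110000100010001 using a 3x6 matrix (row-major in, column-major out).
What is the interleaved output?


Matrix:
  101110
  000100
  010001
Read columns: 100001100110100001

100001100110100001


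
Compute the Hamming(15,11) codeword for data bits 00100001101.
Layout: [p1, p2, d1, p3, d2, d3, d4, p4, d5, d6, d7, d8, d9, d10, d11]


Parity bits: p1=0, p2=0, p3=0, p4=1

000001010001101


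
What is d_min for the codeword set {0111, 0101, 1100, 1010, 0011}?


Comparing all pairs, minimum distance: 1
Can detect 0 errors, correct 0 errors

1


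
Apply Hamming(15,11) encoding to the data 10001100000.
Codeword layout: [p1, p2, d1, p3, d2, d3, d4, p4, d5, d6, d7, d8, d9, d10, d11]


Parity bits: p1=0, p2=0, p3=0, p4=0

001000001100000


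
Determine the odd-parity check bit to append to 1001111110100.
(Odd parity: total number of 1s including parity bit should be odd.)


Number of 1s in data: 8
Parity bit: 1

1


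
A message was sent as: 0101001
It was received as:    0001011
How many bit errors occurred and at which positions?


XOR: 0100010

2 error(s) at position(s): 1, 5


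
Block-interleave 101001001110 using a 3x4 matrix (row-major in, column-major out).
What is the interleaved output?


Matrix:
  1010
  0100
  1110
Read columns: 101011101000

101011101000


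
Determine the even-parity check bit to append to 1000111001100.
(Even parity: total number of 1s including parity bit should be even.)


Number of 1s in data: 6
Parity bit: 0

0


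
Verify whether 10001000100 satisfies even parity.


Number of 1s: 3

No, parity error (3 ones)


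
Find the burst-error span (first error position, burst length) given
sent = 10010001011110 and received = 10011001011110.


XOR: 00001000000000

Burst at position 4, length 1


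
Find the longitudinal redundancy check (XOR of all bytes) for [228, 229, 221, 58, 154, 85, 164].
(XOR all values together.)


XOR chain: 228 ^ 229 ^ 221 ^ 58 ^ 154 ^ 85 ^ 164 = 141

141


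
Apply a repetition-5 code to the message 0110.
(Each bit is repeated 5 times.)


Each bit -> 5 copies

00000111111111100000


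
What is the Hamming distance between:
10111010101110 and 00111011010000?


XOR: 10000001111110
Count of 1s: 7

7


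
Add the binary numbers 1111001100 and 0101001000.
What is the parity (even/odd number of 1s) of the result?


1111001100 = 972
0101001000 = 328
Sum = 1300 = 10100010100
1s count = 4

even parity (4 ones in 10100010100)


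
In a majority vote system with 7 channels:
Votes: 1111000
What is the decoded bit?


Ones: 4 out of 7
Threshold: 4

1 (4/7 voted 1)


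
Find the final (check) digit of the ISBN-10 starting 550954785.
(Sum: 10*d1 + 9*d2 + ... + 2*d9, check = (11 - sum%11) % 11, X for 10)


Weighted sum: 270
270 mod 11 = 6

Check digit: 5


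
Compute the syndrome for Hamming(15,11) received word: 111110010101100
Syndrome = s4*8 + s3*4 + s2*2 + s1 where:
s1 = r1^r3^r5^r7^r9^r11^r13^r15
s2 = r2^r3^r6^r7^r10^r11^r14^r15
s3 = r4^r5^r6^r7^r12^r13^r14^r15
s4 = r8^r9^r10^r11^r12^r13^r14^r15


s1=0, s2=1, s3=0, s4=0

Syndrome = 2 (error at position 2)


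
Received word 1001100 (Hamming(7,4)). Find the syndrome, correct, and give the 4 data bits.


Syndrome = 0: no error detected

Data: 0100 (no errors)


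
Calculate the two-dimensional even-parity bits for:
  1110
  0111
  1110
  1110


Row parities: 1111
Column parities: 1001

Row P: 1111, Col P: 1001, Corner: 0


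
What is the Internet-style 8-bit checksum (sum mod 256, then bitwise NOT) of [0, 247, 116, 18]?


Sum = 381 mod 256 = 125
Complement = 130

130


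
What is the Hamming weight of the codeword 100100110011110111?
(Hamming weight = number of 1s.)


Counting 1s in 100100110011110111

11


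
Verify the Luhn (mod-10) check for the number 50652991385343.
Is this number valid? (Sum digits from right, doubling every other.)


Luhn sum = 61
61 mod 10 = 1

Invalid (Luhn sum mod 10 = 1)


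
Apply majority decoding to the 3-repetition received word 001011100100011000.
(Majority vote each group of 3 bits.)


Groups: 001, 011, 100, 100, 011, 000
Majority votes: 010010

010010


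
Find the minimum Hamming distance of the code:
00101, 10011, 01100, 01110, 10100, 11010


Comparing all pairs, minimum distance: 1
Can detect 0 errors, correct 0 errors

1


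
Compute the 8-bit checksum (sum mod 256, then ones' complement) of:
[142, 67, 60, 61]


Sum = 330 mod 256 = 74
Complement = 181

181


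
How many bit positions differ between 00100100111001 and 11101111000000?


XOR: 11001011111001
Count of 1s: 9

9


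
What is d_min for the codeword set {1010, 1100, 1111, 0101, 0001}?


Comparing all pairs, minimum distance: 1
Can detect 0 errors, correct 0 errors

1


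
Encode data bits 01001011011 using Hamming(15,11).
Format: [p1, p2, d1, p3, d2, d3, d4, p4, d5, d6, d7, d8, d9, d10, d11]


Parity bits: p1=0, p2=1, p3=0, p4=1

010010011011011


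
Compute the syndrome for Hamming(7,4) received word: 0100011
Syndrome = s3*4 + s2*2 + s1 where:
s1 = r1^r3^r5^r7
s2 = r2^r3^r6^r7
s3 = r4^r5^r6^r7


s1=1, s2=1, s3=0

Syndrome = 3 (error at position 3)


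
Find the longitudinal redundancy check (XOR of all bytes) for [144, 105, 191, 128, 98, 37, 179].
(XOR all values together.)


XOR chain: 144 ^ 105 ^ 191 ^ 128 ^ 98 ^ 37 ^ 179 = 50

50


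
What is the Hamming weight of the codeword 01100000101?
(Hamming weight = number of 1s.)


Counting 1s in 01100000101

4


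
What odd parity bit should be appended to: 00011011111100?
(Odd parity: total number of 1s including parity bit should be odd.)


Number of 1s in data: 8
Parity bit: 1

1


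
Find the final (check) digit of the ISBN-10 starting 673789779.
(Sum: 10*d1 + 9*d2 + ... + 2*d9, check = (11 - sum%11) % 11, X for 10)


Weighted sum: 356
356 mod 11 = 4

Check digit: 7


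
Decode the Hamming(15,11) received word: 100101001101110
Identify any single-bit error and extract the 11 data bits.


Syndrome = 15: error at position 15

Data: 00101101111 (corrected bit 15)


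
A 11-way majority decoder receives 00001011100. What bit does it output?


Ones: 4 out of 11
Threshold: 6

0 (4/11 voted 1)


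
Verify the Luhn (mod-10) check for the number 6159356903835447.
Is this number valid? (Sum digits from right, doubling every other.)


Luhn sum = 70
70 mod 10 = 0

Valid (Luhn sum mod 10 = 0)


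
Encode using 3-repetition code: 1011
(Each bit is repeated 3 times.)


Each bit -> 3 copies

111000111111


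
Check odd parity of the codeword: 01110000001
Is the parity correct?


Number of 1s: 4

No, parity error (4 ones)


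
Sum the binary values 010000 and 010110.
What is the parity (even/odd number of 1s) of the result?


010000 = 16
010110 = 22
Sum = 38 = 100110
1s count = 3

odd parity (3 ones in 100110)


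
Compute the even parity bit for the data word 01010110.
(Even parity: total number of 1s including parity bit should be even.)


Number of 1s in data: 4
Parity bit: 0

0


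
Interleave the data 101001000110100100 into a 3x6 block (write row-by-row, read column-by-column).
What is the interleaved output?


Matrix:
  101001
  000110
  100100
Read columns: 101000100011010100

101000100011010100


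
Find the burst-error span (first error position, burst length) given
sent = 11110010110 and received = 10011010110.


XOR: 01101000000

Burst at position 1, length 4


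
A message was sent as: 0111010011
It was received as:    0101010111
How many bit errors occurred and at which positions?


XOR: 0010000100

2 error(s) at position(s): 2, 7


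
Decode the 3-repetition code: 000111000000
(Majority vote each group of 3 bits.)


Groups: 000, 111, 000, 000
Majority votes: 0100

0100


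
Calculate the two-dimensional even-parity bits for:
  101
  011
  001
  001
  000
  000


Row parities: 001100
Column parities: 110

Row P: 001100, Col P: 110, Corner: 0


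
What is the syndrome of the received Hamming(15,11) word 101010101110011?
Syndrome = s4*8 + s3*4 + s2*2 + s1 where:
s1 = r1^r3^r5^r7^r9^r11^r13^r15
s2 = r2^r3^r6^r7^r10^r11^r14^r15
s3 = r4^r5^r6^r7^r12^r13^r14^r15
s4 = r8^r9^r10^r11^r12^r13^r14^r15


s1=1, s2=0, s3=0, s4=1

Syndrome = 9 (error at position 9)


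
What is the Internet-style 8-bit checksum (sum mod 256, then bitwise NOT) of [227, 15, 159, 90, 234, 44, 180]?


Sum = 949 mod 256 = 181
Complement = 74

74


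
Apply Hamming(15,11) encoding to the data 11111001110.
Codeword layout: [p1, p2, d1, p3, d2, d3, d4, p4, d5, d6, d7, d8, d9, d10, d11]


Parity bits: p1=1, p2=0, p3=0, p4=0

101011101001110


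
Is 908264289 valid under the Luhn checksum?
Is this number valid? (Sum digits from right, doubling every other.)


Luhn sum = 53
53 mod 10 = 3

Invalid (Luhn sum mod 10 = 3)


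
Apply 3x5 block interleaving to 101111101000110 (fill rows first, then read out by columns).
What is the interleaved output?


Matrix:
  10111
  11010
  00110
Read columns: 110010101111100

110010101111100


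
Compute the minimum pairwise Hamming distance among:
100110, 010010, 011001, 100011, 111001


Comparing all pairs, minimum distance: 1
Can detect 0 errors, correct 0 errors

1


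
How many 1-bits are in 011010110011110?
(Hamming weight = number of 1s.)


Counting 1s in 011010110011110

9


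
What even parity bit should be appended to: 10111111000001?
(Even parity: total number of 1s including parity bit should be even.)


Number of 1s in data: 8
Parity bit: 0

0


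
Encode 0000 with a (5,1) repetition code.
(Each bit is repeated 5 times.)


Each bit -> 5 copies

00000000000000000000


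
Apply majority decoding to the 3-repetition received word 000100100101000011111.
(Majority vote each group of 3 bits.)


Groups: 000, 100, 100, 101, 000, 011, 111
Majority votes: 0001011

0001011


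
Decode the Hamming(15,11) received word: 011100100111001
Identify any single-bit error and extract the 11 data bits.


Syndrome = 0: no error detected

Data: 10010111001 (no errors)


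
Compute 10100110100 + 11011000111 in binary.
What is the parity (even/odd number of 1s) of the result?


10100110100 = 1332
11011000111 = 1735
Sum = 3067 = 101111111011
1s count = 10

even parity (10 ones in 101111111011)


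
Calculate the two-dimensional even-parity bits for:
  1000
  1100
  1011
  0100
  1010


Row parities: 10110
Column parities: 0001

Row P: 10110, Col P: 0001, Corner: 1


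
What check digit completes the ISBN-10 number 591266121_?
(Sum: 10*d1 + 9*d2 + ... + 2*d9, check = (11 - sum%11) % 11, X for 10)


Weighted sum: 231
231 mod 11 = 0

Check digit: 0


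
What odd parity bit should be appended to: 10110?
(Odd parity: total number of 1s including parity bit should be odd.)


Number of 1s in data: 3
Parity bit: 0

0


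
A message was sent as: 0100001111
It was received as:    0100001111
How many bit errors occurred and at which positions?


XOR: 0000000000

0 errors (received matches sent)


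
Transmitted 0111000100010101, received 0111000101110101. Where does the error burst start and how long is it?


XOR: 0000000001100000

Burst at position 9, length 2


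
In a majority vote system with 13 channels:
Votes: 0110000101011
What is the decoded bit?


Ones: 6 out of 13
Threshold: 7

0 (6/13 voted 1)


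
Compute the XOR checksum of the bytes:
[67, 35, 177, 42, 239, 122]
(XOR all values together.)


XOR chain: 67 ^ 35 ^ 177 ^ 42 ^ 239 ^ 122 = 110

110


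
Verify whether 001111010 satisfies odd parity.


Number of 1s: 5

Yes, parity is correct (5 ones)


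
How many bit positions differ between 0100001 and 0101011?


XOR: 0001010
Count of 1s: 2

2


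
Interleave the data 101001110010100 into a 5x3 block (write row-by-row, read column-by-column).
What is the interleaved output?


Matrix:
  101
  001
  110
  010
  100
Read columns: 101010011011000

101010011011000


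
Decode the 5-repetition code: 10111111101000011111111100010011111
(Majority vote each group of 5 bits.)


Groups: 10111, 11110, 10000, 11111, 11110, 00100, 11111
Majority votes: 1101101

1101101


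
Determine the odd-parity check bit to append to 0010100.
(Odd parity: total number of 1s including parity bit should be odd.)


Number of 1s in data: 2
Parity bit: 1

1


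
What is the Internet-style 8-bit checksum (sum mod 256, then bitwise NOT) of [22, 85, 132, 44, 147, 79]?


Sum = 509 mod 256 = 253
Complement = 2

2


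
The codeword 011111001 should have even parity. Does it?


Number of 1s: 6

Yes, parity is correct (6 ones)


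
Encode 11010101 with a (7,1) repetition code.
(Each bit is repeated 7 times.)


Each bit -> 7 copies

11111111111111000000011111110000000111111100000001111111


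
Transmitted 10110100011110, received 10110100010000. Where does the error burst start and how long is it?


XOR: 00000000001110

Burst at position 10, length 3


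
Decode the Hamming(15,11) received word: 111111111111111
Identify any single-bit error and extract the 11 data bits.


Syndrome = 0: no error detected

Data: 11111111111 (no errors)


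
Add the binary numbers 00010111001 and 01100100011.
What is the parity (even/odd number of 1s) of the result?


00010111001 = 185
01100100011 = 803
Sum = 988 = 1111011100
1s count = 7

odd parity (7 ones in 1111011100)


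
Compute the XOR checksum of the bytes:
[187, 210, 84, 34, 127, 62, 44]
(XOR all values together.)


XOR chain: 187 ^ 210 ^ 84 ^ 34 ^ 127 ^ 62 ^ 44 = 114

114


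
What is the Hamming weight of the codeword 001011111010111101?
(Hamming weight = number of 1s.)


Counting 1s in 001011111010111101

12


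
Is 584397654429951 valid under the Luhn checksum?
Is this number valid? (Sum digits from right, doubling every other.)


Luhn sum = 77
77 mod 10 = 7

Invalid (Luhn sum mod 10 = 7)


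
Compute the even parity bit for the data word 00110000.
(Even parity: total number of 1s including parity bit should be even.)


Number of 1s in data: 2
Parity bit: 0

0


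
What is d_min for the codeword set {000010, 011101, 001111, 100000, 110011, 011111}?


Comparing all pairs, minimum distance: 1
Can detect 0 errors, correct 0 errors

1


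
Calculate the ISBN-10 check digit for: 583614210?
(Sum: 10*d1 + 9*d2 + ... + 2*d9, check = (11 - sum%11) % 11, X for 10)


Weighted sum: 225
225 mod 11 = 5

Check digit: 6


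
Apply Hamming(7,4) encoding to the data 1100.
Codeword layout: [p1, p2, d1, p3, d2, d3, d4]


Parity bits: p1=0, p2=1, p3=1

0111100


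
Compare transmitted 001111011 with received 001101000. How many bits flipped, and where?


XOR: 000010011

3 error(s) at position(s): 4, 7, 8


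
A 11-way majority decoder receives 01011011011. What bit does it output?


Ones: 7 out of 11
Threshold: 6

1 (7/11 voted 1)


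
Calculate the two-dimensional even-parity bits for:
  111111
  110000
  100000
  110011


Row parities: 0010
Column parities: 011100

Row P: 0010, Col P: 011100, Corner: 1


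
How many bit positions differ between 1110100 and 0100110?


XOR: 1010010
Count of 1s: 3

3


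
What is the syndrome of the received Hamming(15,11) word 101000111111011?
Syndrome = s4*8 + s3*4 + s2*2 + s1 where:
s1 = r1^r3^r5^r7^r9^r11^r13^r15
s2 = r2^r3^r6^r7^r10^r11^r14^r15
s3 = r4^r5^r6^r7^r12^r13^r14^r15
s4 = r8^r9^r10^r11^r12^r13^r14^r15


s1=0, s2=0, s3=0, s4=1

Syndrome = 8 (error at position 8)


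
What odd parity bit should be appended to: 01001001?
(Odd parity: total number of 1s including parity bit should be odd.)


Number of 1s in data: 3
Parity bit: 0

0


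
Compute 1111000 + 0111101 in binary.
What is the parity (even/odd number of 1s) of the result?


1111000 = 120
0111101 = 61
Sum = 181 = 10110101
1s count = 5

odd parity (5 ones in 10110101)


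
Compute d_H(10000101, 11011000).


XOR: 01011101
Count of 1s: 5

5


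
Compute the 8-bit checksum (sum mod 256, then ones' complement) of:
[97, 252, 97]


Sum = 446 mod 256 = 190
Complement = 65

65


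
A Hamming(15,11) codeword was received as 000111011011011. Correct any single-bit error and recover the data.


Syndrome = 0: no error detected

Data: 01101011011 (no errors)


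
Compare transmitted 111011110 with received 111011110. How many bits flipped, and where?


XOR: 000000000

0 errors (received matches sent)


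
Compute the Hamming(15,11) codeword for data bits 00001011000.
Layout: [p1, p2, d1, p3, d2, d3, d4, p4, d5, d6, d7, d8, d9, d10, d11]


Parity bits: p1=0, p2=1, p3=1, p4=1

010100011011000


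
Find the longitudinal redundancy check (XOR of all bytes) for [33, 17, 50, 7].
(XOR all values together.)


XOR chain: 33 ^ 17 ^ 50 ^ 7 = 5

5


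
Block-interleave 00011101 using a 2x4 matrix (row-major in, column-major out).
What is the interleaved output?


Matrix:
  0001
  1101
Read columns: 01010011

01010011


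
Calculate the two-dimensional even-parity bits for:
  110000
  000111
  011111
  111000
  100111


Row parities: 01110
Column parities: 110111

Row P: 01110, Col P: 110111, Corner: 1


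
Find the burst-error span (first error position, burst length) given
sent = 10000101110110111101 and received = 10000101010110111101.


XOR: 00000000100000000000

Burst at position 8, length 1


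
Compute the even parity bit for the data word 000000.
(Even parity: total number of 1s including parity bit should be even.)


Number of 1s in data: 0
Parity bit: 0

0


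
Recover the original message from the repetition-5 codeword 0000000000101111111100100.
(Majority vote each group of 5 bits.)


Groups: 00000, 00000, 10111, 11111, 00100
Majority votes: 00110

00110


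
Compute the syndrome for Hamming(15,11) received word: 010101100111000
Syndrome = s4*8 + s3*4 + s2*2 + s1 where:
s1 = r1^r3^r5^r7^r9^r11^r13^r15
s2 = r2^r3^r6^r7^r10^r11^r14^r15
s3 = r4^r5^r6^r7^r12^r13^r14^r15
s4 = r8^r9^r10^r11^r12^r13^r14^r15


s1=0, s2=1, s3=0, s4=1

Syndrome = 10 (error at position 10)


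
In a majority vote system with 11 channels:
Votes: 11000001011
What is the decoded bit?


Ones: 5 out of 11
Threshold: 6

0 (5/11 voted 1)


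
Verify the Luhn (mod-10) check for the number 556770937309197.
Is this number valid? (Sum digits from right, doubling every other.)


Luhn sum = 78
78 mod 10 = 8

Invalid (Luhn sum mod 10 = 8)


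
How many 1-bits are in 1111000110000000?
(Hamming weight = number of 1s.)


Counting 1s in 1111000110000000

6


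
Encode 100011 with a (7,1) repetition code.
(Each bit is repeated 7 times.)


Each bit -> 7 copies

111111100000000000000000000011111111111111


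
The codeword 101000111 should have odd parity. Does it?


Number of 1s: 5

Yes, parity is correct (5 ones)


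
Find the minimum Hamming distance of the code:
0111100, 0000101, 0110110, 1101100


Comparing all pairs, minimum distance: 2
Can detect 1 errors, correct 0 errors

2


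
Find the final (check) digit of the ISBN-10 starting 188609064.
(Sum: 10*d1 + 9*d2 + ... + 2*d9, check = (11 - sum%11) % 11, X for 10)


Weighted sum: 259
259 mod 11 = 6

Check digit: 5


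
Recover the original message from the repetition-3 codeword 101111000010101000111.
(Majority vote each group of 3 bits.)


Groups: 101, 111, 000, 010, 101, 000, 111
Majority votes: 1100101

1100101


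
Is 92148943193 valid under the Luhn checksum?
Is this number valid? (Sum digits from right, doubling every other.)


Luhn sum = 62
62 mod 10 = 2

Invalid (Luhn sum mod 10 = 2)


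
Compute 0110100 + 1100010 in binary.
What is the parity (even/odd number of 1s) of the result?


0110100 = 52
1100010 = 98
Sum = 150 = 10010110
1s count = 4

even parity (4 ones in 10010110)
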